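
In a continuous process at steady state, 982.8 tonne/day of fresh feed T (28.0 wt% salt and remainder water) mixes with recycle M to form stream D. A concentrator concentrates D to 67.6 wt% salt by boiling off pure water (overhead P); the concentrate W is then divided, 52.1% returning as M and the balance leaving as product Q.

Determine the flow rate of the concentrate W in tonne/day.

849.8 tonne/day

Overall salt balance (none leaves overhead): salt in fresh feed = salt in product, i.e. 982.8×0.280 = (1−0.521)·W·0.676.
W = 275.18/(0.676×0.479) = 849.85 tonne/day.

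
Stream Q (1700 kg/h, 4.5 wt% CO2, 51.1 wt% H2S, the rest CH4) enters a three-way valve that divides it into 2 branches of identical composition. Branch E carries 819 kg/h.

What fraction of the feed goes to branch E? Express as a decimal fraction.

0.482

Fraction to E = 819/1700 = 0.4818.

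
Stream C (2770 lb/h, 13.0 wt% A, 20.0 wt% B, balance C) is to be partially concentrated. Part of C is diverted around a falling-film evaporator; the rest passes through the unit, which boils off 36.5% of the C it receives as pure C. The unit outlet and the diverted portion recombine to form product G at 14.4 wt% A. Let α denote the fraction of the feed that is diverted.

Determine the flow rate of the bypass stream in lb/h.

All 2770×0.130 = 360.1 lb/h of A reaches G, so G = 360.1/0.144 = 2500.7 lb/h and vapour = 269.31 lb/h.
The evaporator receives (1−α)·2770 of feed at 0.670 C and removes 0.365 of that C:
0.365×0.670×(1−α)×2770 = 269.31
(1−α) = 269.31/677.4 = 0.3976;  α = 0.6024.
Bypass flow = 0.6024×2770 = 1668.8 lb/h.

1669 lb/h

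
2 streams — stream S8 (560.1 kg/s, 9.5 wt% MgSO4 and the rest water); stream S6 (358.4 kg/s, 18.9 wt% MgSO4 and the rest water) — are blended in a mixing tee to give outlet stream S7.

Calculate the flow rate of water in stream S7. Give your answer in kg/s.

water out = water in = 560.1×0.905 + 358.4×0.811 = 797.55 kg/s.

797.6 kg/s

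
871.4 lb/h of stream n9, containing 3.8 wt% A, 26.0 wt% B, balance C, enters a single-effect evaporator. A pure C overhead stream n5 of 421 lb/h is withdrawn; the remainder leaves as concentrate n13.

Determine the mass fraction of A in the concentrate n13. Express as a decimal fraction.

A is not removed: 871.4×0.038 = 33.113 lb/h of A enters n13.
Concentrate = 871.4 − 421 = 450.4 lb/h.
Mass fraction = 33.113/450.4 = 0.074.

0.074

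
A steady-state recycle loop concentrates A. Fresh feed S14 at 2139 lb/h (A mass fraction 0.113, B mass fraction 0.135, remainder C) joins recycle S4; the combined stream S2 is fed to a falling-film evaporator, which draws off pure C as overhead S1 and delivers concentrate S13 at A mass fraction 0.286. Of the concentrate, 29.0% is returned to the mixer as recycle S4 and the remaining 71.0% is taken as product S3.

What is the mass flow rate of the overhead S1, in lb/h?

1294 lb/h

Overall A balance (none leaves overhead): A in fresh feed = A in product, i.e. 2139×0.113 = (1−0.290)·S13·0.286.
S13 = 241.71/(0.286×0.710) = 1190.3 lb/h.
Recycle S4 = 0.290×1190.3 = 345.19 lb/h.
Combined feed S2 = 2139 + 345.19 = 2484.2 lb/h.
Overhead S1 = S2 − S13 = 2484.2 − 1190.3 = 1293.9 lb/h.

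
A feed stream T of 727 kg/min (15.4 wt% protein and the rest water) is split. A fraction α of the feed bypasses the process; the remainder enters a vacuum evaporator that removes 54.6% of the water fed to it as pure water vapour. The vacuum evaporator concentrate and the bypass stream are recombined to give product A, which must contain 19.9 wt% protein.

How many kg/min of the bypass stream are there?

All 727×0.154 = 111.96 kg/min of protein reaches A, so A = 111.96/0.199 = 562.6 kg/min and vapour = 164.4 kg/min.
The evaporator receives (1−α)·727 of feed at 0.846 water and removes 0.546 of that water:
0.546×0.846×(1−α)×727 = 164.4
(1−α) = 164.4/335.81 = 0.4895;  α = 0.5105.
Bypass flow = 0.5105×727 = 371.1 kg/min.

371.1 kg/min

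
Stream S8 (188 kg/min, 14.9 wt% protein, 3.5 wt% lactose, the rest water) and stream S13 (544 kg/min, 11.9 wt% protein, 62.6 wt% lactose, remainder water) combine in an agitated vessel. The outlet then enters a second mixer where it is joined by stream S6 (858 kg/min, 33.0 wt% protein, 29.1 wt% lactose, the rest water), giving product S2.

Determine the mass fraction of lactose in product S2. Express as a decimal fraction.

0.3753

Overall, product flow = 1590 kg/min.
lactose in = 188×0.035 + 544×0.626 + 858×0.291 = 596.8 kg/min.
lactose fraction in S2 = 0.3753.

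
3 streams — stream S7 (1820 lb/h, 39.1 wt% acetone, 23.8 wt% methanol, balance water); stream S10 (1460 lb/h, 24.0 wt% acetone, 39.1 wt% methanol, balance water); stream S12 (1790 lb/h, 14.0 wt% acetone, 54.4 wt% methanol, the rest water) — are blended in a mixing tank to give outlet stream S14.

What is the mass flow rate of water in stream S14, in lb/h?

water out = water in = 1820×0.371 + 1460×0.369 + 1790×0.316 = 1779.6 lb/h.

1780 lb/h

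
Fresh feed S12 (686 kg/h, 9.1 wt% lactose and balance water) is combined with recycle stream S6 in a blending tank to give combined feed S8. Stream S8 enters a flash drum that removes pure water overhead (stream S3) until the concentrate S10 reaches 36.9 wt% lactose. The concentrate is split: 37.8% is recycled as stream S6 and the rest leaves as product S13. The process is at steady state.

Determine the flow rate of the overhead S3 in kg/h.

Overall lactose balance (none leaves overhead): lactose in fresh feed = lactose in product, i.e. 686×0.091 = (1−0.378)·S10·0.369.
S10 = 62.426/(0.369×0.622) = 271.99 kg/h.
Recycle S6 = 0.378×271.99 = 102.81 kg/h.
Combined feed S8 = 686 + 102.81 = 788.81 kg/h.
Overhead S3 = S8 − S10 = 788.81 − 271.99 = 516.82 kg/h.

516.8 kg/h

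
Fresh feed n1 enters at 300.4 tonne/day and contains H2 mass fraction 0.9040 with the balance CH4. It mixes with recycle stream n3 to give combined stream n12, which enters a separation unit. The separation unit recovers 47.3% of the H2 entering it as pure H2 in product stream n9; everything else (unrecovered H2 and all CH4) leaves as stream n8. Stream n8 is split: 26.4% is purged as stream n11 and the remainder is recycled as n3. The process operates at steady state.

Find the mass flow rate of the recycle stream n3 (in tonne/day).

252.5 tonne/day

CH4 enters only via n1 and leaves only via the purge: 300.4×0.096 = 0.264×(CH4 in n8), and the separation unit passes all CH4, so CH4 in n12 = CH4 in n8 = 109.24 tonne/day.
H2 in n12: m_A = 300.4×0.904 + (1−0.264)·(1−0.473)·m_A, so m_A = 271.56/0.6121 = 443.64 tonne/day.
n8 = (1−0.473)×443.64 + 109.24 = 343.03 tonne/day.
Recycle n3 = (1−0.264)×343.03 = 252.47 tonne/day.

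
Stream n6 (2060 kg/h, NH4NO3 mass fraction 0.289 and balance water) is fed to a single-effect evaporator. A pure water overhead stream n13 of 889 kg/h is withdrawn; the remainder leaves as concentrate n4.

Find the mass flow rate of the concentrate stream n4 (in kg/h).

1171 kg/h

Concentrate = 2060 − 889 = 1171 kg/h.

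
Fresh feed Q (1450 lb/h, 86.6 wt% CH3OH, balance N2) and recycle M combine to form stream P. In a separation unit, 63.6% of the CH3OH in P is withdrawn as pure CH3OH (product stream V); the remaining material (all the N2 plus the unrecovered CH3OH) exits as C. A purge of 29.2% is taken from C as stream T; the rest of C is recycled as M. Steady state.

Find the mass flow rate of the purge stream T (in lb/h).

N2 enters only via Q and leaves only via the purge: 1450×0.134 = 0.292×(N2 in C), and the separation unit passes all N2, so N2 in P = N2 in C = 665.41 lb/h.
CH3OH in P: m_A = 1450×0.866 + (1−0.292)·(1−0.636)·m_A, so m_A = 1255.7/0.7423 = 1691.7 lb/h.
C = (1−0.636)×1691.7 + 665.41 = 1281.2 lb/h.
Purge T = 0.292×1281.2 = 374.1 lb/h.

374.1 lb/h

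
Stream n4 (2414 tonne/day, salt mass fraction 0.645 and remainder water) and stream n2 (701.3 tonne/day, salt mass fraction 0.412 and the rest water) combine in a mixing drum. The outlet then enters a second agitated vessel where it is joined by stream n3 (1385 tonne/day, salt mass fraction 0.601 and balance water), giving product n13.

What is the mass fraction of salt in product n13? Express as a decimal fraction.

Overall, product flow = 4500.3 tonne/day.
salt in = 2414×0.645 + 701.3×0.412 + 1385×0.601 = 2678.4 tonne/day.
salt fraction in n13 = 0.595.

0.595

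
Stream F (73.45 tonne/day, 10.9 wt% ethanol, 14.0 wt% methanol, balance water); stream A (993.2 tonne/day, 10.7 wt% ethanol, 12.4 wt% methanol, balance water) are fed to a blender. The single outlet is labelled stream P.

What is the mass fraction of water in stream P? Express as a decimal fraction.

Total flow out = 73.45 + 993.2 = 1066.7 tonne/day.
water in = 73.45×0.751 + 993.2×0.769 = 818.93 tonne/day.
water mass fraction in P = 818.93/1066.7 = 0.768.

0.768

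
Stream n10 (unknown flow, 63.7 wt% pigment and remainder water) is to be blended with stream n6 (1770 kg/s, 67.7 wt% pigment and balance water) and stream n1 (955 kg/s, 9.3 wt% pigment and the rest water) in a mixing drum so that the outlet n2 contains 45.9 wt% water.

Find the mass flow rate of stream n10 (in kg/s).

1949 kg/s

Let n10 be the unknown flow. Total out = 2725 + n10.
water balance: 1437.9 + 0.363·n10 = 0.459·(2725 + n10)
(0.363 − 0.459)·n10 = 0.459×2725 − 1437.9 = -187.12
n10 = -187.12 / -0.096 = 1949.2 kg/s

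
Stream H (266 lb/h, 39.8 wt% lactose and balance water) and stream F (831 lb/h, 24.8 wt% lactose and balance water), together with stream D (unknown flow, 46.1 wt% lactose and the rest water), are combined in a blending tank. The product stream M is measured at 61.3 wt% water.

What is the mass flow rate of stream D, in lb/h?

Let D be the unknown flow. Total out = 1097 + D.
water balance: 785.04 + 0.539·D = 0.613·(1097 + D)
(0.539 − 0.613)·D = 0.613×1097 − 785.04 = -112.58
D = -112.58 / -0.074 = 1521.4 lb/h

1521 lb/h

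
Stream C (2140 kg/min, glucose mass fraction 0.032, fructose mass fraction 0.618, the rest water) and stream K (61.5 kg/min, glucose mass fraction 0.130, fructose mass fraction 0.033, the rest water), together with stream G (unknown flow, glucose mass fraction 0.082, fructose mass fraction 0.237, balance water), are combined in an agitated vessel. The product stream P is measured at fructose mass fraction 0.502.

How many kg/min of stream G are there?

Let G be the unknown flow. Total out = 2201.5 + G.
fructose balance: 1324.5 + 0.237·G = 0.502·(2201.5 + G)
(0.237 − 0.502)·G = 0.502×2201.5 − 1324.5 = -219.4
G = -219.4 / -0.265 = 827.91 kg/min

827.9 kg/min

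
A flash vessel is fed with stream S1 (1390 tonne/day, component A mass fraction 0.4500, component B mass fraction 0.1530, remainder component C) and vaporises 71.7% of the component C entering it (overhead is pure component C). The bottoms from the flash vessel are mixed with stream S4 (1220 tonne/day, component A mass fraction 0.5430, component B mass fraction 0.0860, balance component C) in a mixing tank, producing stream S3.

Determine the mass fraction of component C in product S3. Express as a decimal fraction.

0.2749

Vapour removed = 0.717×0.397×1390 = 395.66 tonne/day; concentrate = 994.34 tonne/day.
component C reaching the mixer = 156.17 (from concentrate) + 1220×0.371 = 608.79 tonne/day.
Product flow = 994.34 + 1220 = 2214.3 tonne/day; component C fraction = 0.2749.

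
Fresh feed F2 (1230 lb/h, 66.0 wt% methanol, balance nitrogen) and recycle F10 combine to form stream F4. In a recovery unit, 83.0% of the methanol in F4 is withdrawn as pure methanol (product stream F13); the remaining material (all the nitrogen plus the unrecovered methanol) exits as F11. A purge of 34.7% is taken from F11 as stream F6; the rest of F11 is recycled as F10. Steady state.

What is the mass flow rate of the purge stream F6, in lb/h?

nitrogen enters only via F2 and leaves only via the purge: 1230×0.340 = 0.347×(nitrogen in F11), and the recovery unit passes all nitrogen, so nitrogen in F4 = nitrogen in F11 = 1205.2 lb/h.
methanol in F4: m_A = 1230×0.660 + (1−0.347)·(1−0.830)·m_A, so m_A = 811.8/0.8890 = 913.17 lb/h.
F11 = (1−0.830)×913.17 + 1205.2 = 1360.4 lb/h.
Purge F6 = 0.347×1360.4 = 472.07 lb/h.

472.1 lb/h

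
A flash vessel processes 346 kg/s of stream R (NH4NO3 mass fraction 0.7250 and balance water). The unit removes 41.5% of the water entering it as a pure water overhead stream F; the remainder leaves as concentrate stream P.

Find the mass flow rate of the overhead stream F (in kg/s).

39.49 kg/s

water entering = 346×0.275 = 95.15 kg/s; overhead removed = 0.415×95.15 = 39.487 kg/s.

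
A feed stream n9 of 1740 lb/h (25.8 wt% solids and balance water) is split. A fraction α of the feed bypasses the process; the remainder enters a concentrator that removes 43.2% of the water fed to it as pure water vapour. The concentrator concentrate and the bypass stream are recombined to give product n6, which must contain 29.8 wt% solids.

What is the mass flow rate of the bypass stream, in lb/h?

1011 lb/h

All 1740×0.258 = 448.92 lb/h of solids reaches n6, so n6 = 448.92/0.298 = 1506.4 lb/h and vapour = 233.56 lb/h.
The evaporator receives (1−α)·1740 of feed at 0.742 water and removes 0.432 of that water:
0.432×0.742×(1−α)×1740 = 233.56
(1−α) = 233.56/557.75 = 0.4188;  α = 0.5812.
Bypass flow = 0.5812×1740 = 1011.4 lb/h.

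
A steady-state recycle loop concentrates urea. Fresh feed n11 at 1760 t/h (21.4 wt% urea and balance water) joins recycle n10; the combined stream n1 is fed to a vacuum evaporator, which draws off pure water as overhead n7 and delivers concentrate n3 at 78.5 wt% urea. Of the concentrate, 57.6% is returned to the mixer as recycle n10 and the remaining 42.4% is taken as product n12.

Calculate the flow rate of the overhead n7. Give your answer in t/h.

Overall urea balance (none leaves overhead): urea in fresh feed = urea in product, i.e. 1760×0.214 = (1−0.576)·n3·0.785.
n3 = 376.64/(0.785×0.424) = 1131.6 t/h.
Recycle n10 = 0.576×1131.6 = 651.8 t/h.
Combined feed n1 = 1760 + 651.8 = 2411.8 t/h.
Overhead n7 = n1 − n3 = 2411.8 − 1131.6 = 1280.2 t/h.

1280 t/h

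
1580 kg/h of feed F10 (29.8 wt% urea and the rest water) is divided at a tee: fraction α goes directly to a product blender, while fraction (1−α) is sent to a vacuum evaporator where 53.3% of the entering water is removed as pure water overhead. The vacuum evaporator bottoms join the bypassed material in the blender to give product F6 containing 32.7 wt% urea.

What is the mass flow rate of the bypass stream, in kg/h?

1206 kg/h

All 1580×0.298 = 470.84 kg/h of urea reaches F6, so F6 = 470.84/0.327 = 1439.9 kg/h and vapour = 140.12 kg/h.
The evaporator receives (1−α)·1580 of feed at 0.702 water and removes 0.533 of that water:
0.533×0.702×(1−α)×1580 = 140.12
(1−α) = 140.12/591.18 = 0.2370;  α = 0.7630.
Bypass flow = 0.7630×1580 = 1205.5 kg/h.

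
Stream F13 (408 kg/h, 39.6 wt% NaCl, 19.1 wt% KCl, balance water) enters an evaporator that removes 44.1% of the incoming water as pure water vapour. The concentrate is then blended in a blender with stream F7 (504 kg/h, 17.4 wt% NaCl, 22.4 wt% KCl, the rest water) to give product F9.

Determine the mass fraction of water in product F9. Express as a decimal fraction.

0.475

Vapour removed = 0.441×0.413×408 = 74.31 kg/h; concentrate = 333.69 kg/h.
water reaching the mixer = 94.194 (from concentrate) + 504×0.602 = 397.6 kg/h.
Product flow = 333.69 + 504 = 837.69 kg/h; water fraction = 0.475.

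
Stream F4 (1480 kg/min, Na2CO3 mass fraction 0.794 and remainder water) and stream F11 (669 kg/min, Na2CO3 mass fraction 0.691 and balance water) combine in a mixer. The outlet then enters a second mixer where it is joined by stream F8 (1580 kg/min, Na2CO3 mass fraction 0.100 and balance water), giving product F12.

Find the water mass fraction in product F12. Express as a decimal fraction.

Overall, product flow = 3729 kg/min.
water in = 1480×0.206 + 669×0.309 + 1580×0.900 = 1933.6 kg/min.
water fraction in F12 = 0.519.

0.519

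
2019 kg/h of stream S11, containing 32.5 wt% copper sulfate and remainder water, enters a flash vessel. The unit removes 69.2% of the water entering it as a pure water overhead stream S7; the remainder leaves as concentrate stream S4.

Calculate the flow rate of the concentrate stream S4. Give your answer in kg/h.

1076 kg/h

water entering = 2019×0.675 = 1362.8 kg/h; overhead removed = 0.692×1362.8 = 943.07 kg/h.
Concentrate = 2019 − 943.07 = 1075.9 kg/h.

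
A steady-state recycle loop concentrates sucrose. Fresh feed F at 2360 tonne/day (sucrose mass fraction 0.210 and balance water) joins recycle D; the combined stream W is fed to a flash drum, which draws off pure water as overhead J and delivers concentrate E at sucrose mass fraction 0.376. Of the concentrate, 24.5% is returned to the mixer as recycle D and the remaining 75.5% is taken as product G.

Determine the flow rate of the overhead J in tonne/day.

1042 tonne/day

Overall sucrose balance (none leaves overhead): sucrose in fresh feed = sucrose in product, i.e. 2360×0.210 = (1−0.245)·E·0.376.
E = 495.6/(0.376×0.755) = 1745.8 tonne/day.
Recycle D = 0.245×1745.8 = 427.72 tonne/day.
Combined feed W = 2360 + 427.72 = 2787.7 tonne/day.
Overhead J = W − E = 2787.7 − 1745.8 = 1041.9 tonne/day.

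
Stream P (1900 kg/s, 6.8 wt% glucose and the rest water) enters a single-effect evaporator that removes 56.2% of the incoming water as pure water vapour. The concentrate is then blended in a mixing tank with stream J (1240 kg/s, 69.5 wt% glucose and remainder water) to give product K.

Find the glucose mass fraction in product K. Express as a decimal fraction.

0.462

Vapour removed = 0.562×0.932×1900 = 995.19 kg/s; concentrate = 904.81 kg/s.
glucose reaching the mixer = 129.2 (from concentrate) + 1240×0.695 = 991 kg/s.
Product flow = 904.81 + 1240 = 2144.8 kg/s; glucose fraction = 0.462.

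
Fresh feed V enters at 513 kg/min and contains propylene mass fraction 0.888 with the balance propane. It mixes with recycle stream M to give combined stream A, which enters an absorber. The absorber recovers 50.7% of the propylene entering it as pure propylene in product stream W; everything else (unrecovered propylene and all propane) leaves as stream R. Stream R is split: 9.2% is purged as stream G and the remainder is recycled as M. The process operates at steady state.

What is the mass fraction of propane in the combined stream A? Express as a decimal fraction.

0.431

propane enters only via V and leaves only via the purge: 513×0.112 = 0.092×(propane in R), and the absorber passes all propane, so propane in A = propane in R = 624.52 kg/min.
propylene in A: m_A = 513×0.888 + (1−0.092)·(1−0.507)·m_A, so m_A = 455.54/0.5524 = 824.73 kg/min.
A = 824.73 + 624.52 = 1449.3 kg/min.
propane fraction in A = 624.52/1449.3 = 0.431.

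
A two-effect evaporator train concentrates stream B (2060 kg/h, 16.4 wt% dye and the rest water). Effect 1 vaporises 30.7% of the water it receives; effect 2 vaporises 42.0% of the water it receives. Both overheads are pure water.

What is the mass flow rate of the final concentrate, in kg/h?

1030 kg/h

water in feed = 2060×0.836 = 1722.2 kg/h.
After stage 1: water left = (1−0.307)×1722.2 = 1193.5; stream total = 1531.3 kg/h.
After stage 2: water left = (1−0.420)×1193.5 = 692.2; final concentrate = 1030 kg/h.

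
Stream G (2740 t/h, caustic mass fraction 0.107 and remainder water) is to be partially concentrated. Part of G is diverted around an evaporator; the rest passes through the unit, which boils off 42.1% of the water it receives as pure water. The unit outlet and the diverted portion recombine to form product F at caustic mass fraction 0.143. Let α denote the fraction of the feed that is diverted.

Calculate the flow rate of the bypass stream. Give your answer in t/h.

905.2 t/h

All 2740×0.107 = 293.18 t/h of caustic reaches F, so F = 293.18/0.143 = 2050.2 t/h and vapour = 689.79 t/h.
The evaporator receives (1−α)·2740 of feed at 0.893 water and removes 0.421 of that water:
0.421×0.893×(1−α)×2740 = 689.79
(1−α) = 689.79/1030.1 = 0.6696;  α = 0.3304.
Bypass flow = 0.3304×2740 = 905.22 t/h.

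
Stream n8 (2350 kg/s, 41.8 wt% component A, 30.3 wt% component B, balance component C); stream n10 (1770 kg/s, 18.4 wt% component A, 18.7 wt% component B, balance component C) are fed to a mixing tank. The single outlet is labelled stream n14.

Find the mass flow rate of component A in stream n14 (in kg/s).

component A out = component A in = 2350×0.418 + 1770×0.184 = 1308 kg/s.

1308 kg/s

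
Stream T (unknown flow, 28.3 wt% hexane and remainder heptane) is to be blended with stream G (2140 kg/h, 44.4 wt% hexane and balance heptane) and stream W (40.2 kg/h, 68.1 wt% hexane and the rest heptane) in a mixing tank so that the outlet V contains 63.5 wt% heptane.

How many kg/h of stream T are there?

Let T be the unknown flow. Total out = 2180.2 + T.
heptane balance: 1202.7 + 0.717·T = 0.635·(2180.2 + T)
(0.717 − 0.635)·T = 0.635×2180.2 − 1202.7 = 181.76
T = 181.76 / 0.082 = 2216.6 kg/h

2217 kg/h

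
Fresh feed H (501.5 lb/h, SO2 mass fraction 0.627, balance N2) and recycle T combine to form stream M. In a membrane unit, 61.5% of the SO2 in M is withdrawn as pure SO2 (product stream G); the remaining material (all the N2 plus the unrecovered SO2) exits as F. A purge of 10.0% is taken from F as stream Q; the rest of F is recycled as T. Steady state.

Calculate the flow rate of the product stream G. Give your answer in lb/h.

SO2 in M: m_A = 501.5×0.627 + (1−0.100)·(1−0.615)·m_A, so m_A = 314.44/0.6535 = 481.16 lb/h.
Product G = 0.615×481.16 = 295.92 lb/h.

295.9 lb/h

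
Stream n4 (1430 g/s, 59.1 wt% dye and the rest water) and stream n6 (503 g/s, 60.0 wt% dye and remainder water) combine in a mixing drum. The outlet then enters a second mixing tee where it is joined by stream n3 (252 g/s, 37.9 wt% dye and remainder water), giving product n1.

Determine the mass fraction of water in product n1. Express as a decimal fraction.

0.431

Overall, product flow = 2185 g/s.
water in = 1430×0.409 + 503×0.400 + 252×0.621 = 942.56 g/s.
water fraction in n1 = 0.431.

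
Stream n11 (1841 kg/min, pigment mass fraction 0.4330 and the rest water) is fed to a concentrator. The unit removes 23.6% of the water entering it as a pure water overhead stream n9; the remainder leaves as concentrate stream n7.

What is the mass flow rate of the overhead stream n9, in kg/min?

water entering = 1841×0.567 = 1043.8 kg/min; overhead removed = 0.236×1043.8 = 246.35 kg/min.

246.3 kg/min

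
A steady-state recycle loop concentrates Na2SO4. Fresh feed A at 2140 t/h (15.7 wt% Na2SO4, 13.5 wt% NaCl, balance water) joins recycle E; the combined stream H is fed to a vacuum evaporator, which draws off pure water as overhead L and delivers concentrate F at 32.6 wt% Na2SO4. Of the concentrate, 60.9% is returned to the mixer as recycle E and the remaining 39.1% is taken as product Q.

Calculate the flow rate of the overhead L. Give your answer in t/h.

Overall Na2SO4 balance (none leaves overhead): Na2SO4 in fresh feed = Na2SO4 in product, i.e. 2140×0.157 = (1−0.609)·F·0.326.
F = 335.98/(0.326×0.391) = 2635.8 t/h.
Recycle E = 0.609×2635.8 = 1605.2 t/h.
Combined feed H = 2140 + 1605.2 = 3745.2 t/h.
Overhead L = H − F = 3745.2 − 2635.8 = 1109.4 t/h.

1109 t/h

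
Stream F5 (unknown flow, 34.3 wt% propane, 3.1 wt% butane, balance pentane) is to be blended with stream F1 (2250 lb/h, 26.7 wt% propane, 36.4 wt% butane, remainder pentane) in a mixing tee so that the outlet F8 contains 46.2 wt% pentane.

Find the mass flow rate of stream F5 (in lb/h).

1276 lb/h

Let F5 be the unknown flow. Total out = 2250 + F5.
pentane balance: 830.25 + 0.626·F5 = 0.462·(2250 + F5)
(0.626 − 0.462)·F5 = 0.462×2250 − 830.25 = 209.25
F5 = 209.25 / 0.164 = 1275.9 lb/h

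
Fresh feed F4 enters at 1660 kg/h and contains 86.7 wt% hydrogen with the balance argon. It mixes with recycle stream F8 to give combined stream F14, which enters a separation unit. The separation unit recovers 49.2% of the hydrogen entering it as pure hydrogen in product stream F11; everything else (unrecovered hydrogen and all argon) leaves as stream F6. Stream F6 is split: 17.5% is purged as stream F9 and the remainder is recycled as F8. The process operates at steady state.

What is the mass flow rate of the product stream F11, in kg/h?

1219 kg/h

hydrogen in F14: m_A = 1660×0.867 + (1−0.175)·(1−0.492)·m_A, so m_A = 1439.2/0.5809 = 2477.6 kg/h.
Product F11 = 0.492×2477.6 = 1219 kg/h.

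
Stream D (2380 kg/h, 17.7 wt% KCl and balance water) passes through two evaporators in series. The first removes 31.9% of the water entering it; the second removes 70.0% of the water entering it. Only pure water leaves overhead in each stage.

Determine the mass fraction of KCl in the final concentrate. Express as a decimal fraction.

0.513

water in feed = 2380×0.823 = 1958.7 kg/h.
After stage 1: water left = (1−0.319)×1958.7 = 1333.9; stream total = 1755.2 kg/h.
After stage 2: water left = (1−0.700)×1333.9 = 400.17; final concentrate = 821.43 kg/h.
KCl fraction = 421.26/821.43 = 0.513.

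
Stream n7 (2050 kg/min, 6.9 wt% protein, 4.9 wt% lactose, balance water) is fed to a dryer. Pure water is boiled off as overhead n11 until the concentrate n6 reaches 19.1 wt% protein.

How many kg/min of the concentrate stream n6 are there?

protein is conserved: 2050×0.069 = 141.45 kg/min all reports to the concentrate.
Concentrate = 141.45/(target fraction) = 740.58 kg/min.

740.6 kg/min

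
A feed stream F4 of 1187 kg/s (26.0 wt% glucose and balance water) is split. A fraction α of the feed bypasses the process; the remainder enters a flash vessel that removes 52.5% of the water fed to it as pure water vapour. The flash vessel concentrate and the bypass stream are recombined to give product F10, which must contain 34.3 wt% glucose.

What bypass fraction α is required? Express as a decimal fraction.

0.377

All 1187×0.260 = 308.62 kg/s of glucose reaches F10, so F10 = 308.62/0.343 = 899.77 kg/s and vapour = 287.23 kg/s.
The evaporator receives (1−α)·1187 of feed at 0.740 water and removes 0.525 of that water:
0.525×0.740×(1−α)×1187 = 287.23
(1−α) = 287.23/461.15 = 0.6229;  α = 0.3771.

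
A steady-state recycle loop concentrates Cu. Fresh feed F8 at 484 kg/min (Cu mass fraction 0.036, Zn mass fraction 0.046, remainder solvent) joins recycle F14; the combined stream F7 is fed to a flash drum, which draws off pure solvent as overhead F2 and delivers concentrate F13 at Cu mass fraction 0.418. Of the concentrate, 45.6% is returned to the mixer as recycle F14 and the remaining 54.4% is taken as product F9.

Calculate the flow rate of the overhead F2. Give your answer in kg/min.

Overall Cu balance (none leaves overhead): Cu in fresh feed = Cu in product, i.e. 484×0.036 = (1−0.456)·F13·0.418.
F13 = 17.424/(0.418×0.544) = 76.625 kg/min.
Recycle F14 = 0.456×76.625 = 34.941 kg/min.
Combined feed F7 = 484 + 34.941 = 518.94 kg/min.
Overhead F2 = F7 − F13 = 518.94 − 76.625 = 442.32 kg/min.

442.3 kg/min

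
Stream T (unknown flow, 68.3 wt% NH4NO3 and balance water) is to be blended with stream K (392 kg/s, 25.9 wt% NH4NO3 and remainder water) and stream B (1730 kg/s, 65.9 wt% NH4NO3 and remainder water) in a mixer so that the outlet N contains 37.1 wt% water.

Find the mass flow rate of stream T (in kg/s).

Let T be the unknown flow. Total out = 2122 + T.
water balance: 880.4 + 0.317·T = 0.371·(2122 + T)
(0.317 − 0.371)·T = 0.371×2122 − 880.4 = -93.14
T = -93.14 / -0.054 = 1724.8 kg/s

1725 kg/s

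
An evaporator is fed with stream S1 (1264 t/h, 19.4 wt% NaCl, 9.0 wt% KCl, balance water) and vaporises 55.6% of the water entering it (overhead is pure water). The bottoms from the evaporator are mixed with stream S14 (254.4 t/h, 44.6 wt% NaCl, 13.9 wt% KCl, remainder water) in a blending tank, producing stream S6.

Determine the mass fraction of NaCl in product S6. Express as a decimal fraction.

0.353

Vapour removed = 0.556×0.716×1264 = 503.19 t/h; concentrate = 760.81 t/h.
NaCl reaching the mixer = 245.22 (from concentrate) + 254.4×0.446 = 358.68 t/h.
Product flow = 760.81 + 254.4 = 1015.2 t/h; NaCl fraction = 0.353.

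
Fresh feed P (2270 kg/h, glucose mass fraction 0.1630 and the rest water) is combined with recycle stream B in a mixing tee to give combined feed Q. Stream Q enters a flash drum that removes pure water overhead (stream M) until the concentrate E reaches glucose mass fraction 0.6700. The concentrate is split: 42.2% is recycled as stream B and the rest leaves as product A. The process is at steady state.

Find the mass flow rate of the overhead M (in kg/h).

1718 kg/h

Overall glucose balance (none leaves overhead): glucose in fresh feed = glucose in product, i.e. 2270×0.163 = (1−0.422)·E·0.670.
E = 370.01/(0.670×0.578) = 955.46 kg/h.
Recycle B = 0.422×955.46 = 403.2 kg/h.
Combined feed Q = 2270 + 403.2 = 2673.2 kg/h.
Overhead M = Q − E = 2673.2 − 955.46 = 1717.7 kg/h.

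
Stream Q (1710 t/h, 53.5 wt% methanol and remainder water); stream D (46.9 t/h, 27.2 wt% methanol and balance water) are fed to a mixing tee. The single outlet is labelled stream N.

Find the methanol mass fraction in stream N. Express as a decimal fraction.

Total flow out = 1710 + 46.9 = 1756.9 t/h.
methanol in = 1710×0.535 + 46.9×0.272 = 927.61 t/h.
methanol mass fraction in N = 927.61/1756.9 = 0.528.

0.528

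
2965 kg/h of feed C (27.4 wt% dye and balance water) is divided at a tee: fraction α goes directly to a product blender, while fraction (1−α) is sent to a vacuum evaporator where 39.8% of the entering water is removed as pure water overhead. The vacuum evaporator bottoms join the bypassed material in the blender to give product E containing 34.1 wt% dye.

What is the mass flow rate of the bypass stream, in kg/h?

All 2965×0.274 = 812.41 kg/h of dye reaches E, so E = 812.41/0.341 = 2382.4 kg/h and vapour = 582.57 kg/h.
The evaporator receives (1−α)·2965 of feed at 0.726 water and removes 0.398 of that water:
0.398×0.726×(1−α)×2965 = 582.57
(1−α) = 582.57/856.73 = 0.6800;  α = 0.3200.
Bypass flow = 0.3200×2965 = 948.84 kg/h.

948.8 kg/h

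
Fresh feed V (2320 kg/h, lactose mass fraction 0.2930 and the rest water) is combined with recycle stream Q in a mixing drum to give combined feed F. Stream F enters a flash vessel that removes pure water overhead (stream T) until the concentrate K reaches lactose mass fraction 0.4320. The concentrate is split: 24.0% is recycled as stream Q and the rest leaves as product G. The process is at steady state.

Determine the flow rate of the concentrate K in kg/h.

Overall lactose balance (none leaves overhead): lactose in fresh feed = lactose in product, i.e. 2320×0.293 = (1−0.240)·K·0.432.
K = 679.76/(0.432×0.760) = 2070.4 kg/h.

2070 kg/h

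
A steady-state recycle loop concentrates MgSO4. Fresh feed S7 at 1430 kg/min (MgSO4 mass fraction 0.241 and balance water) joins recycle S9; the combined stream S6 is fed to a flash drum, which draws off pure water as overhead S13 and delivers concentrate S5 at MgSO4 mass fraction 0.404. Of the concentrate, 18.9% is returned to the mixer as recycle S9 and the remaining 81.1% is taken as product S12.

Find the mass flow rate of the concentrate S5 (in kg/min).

Overall MgSO4 balance (none leaves overhead): MgSO4 in fresh feed = MgSO4 in product, i.e. 1430×0.241 = (1−0.189)·S5·0.404.
S5 = 344.63/(0.404×0.811) = 1051.8 kg/min.

1052 kg/min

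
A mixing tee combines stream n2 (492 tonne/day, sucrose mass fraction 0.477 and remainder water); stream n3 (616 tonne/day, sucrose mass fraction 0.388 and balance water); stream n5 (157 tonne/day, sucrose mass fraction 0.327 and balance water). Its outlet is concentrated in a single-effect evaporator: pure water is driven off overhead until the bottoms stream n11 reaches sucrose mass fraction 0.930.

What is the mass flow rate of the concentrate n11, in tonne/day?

sucrose entering = 492×0.477 + 616×0.388 + 157×0.327 = 525.03 tonne/day.
All sucrose reports to n11, so n11 = 525.03/0.930 = 564.55 tonne/day.

564.5 tonne/day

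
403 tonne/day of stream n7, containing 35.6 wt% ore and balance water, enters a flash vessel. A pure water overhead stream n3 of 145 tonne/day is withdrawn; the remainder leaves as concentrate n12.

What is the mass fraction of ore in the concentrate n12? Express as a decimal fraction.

0.556

ore is not removed: 403×0.356 = 143.47 tonne/day of ore enters n12.
Concentrate = 403 − 145 = 258 tonne/day.
Mass fraction = 143.47/258 = 0.556.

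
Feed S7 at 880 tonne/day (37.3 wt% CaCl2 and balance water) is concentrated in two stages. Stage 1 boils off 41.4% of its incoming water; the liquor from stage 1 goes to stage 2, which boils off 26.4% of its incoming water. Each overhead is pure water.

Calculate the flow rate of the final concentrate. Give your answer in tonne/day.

water in feed = 880×0.627 = 551.76 tonne/day.
After stage 1: water left = (1−0.414)×551.76 = 323.33; stream total = 651.57 tonne/day.
After stage 2: water left = (1−0.264)×323.33 = 237.97; final concentrate = 566.21 tonne/day.

566.2 tonne/day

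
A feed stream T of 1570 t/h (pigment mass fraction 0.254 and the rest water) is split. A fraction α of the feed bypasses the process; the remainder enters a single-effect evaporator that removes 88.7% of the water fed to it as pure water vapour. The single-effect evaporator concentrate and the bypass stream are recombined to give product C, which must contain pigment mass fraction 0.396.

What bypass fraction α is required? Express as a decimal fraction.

All 1570×0.254 = 398.78 t/h of pigment reaches C, so C = 398.78/0.396 = 1007 t/h and vapour = 562.98 t/h.
The evaporator receives (1−α)·1570 of feed at 0.746 water and removes 0.887 of that water:
0.887×0.746×(1−α)×1570 = 562.98
(1−α) = 562.98/1038.9 = 0.5419;  α = 0.4581.

0.458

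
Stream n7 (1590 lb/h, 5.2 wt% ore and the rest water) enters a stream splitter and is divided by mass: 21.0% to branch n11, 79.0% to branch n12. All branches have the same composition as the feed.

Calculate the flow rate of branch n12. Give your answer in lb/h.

Branch n12 flow = 0.790×1590 = 1256.1 lb/h.

1256 lb/h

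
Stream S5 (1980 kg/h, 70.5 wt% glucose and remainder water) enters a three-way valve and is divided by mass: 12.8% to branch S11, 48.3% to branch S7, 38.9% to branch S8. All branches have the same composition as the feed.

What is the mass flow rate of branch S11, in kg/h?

253.4 kg/h

Branch S11 flow = 0.128×1980 = 253.44 kg/h.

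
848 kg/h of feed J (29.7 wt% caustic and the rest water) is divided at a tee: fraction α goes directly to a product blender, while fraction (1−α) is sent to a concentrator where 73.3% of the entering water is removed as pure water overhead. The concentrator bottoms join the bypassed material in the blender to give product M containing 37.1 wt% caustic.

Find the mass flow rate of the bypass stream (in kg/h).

519.8 kg/h

All 848×0.297 = 251.86 kg/h of caustic reaches M, so M = 251.86/0.371 = 678.86 kg/h and vapour = 169.14 kg/h.
The evaporator receives (1−α)·848 of feed at 0.703 water and removes 0.733 of that water:
0.733×0.703×(1−α)×848 = 169.14
(1−α) = 169.14/436.97 = 0.3871;  α = 0.6129.
Bypass flow = 0.6129×848 = 519.76 kg/h.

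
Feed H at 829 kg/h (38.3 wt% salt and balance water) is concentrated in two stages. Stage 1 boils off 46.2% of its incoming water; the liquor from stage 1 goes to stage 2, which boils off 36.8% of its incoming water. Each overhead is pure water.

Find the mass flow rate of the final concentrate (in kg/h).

water in feed = 829×0.617 = 511.49 kg/h.
After stage 1: water left = (1−0.462)×511.49 = 275.18; stream total = 592.69 kg/h.
After stage 2: water left = (1−0.368)×275.18 = 173.92; final concentrate = 491.42 kg/h.

491.4 kg/h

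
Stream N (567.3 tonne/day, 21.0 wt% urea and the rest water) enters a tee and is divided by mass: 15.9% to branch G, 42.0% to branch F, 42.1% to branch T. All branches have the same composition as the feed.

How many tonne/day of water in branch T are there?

188.7 tonne/day

Branch T total = 0.421×567.3 = 238.83 tonne/day.
water in T = 0.790×238.83 = 188.68 tonne/day.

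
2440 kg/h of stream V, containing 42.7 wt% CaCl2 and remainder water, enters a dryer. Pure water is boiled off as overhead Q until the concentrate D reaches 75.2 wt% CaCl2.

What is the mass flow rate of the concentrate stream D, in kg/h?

CaCl2 is conserved: 2440×0.427 = 1041.9 kg/h all reports to the concentrate.
Concentrate = 1041.9/(target fraction) = 1385.5 kg/h.

1385 kg/h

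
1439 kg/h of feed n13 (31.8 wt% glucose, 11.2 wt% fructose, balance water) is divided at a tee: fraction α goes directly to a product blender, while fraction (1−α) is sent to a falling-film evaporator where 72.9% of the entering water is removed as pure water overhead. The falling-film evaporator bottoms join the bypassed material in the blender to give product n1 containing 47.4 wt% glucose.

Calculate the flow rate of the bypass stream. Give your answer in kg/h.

299.3 kg/h

All 1439×0.318 = 457.6 kg/h of glucose reaches n1, so n1 = 457.6/0.474 = 965.41 kg/h and vapour = 473.59 kg/h.
The evaporator receives (1−α)·1439 of feed at 0.570 water and removes 0.729 of that water:
0.729×0.570×(1−α)×1439 = 473.59
(1−α) = 473.59/597.95 = 0.7920;  α = 0.2080.
Bypass flow = 0.2080×1439 = 299.26 kg/h.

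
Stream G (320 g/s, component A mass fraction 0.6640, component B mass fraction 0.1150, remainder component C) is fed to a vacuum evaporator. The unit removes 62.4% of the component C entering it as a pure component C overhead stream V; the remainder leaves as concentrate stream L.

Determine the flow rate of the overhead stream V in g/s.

44.13 g/s

component C entering = 320×0.221 = 70.72 g/s; overhead removed = 0.624×70.72 = 44.129 g/s.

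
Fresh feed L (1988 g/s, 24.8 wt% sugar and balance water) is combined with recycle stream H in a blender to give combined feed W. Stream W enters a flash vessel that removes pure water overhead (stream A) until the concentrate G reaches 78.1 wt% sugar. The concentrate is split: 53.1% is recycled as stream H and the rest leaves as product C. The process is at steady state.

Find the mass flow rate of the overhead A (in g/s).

Overall sugar balance (none leaves overhead): sugar in fresh feed = sugar in product, i.e. 1988×0.248 = (1−0.531)·G·0.781.
G = 493.02/(0.781×0.469) = 1346 g/s.
Recycle H = 0.531×1346 = 714.72 g/s.
Combined feed W = 1988 + 714.72 = 2702.7 g/s.
Overhead A = W − G = 2702.7 − 1346 = 1356.7 g/s.

1357 g/s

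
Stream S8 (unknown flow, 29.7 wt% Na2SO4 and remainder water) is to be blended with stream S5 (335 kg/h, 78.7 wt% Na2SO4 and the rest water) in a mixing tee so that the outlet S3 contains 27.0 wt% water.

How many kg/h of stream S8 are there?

44.1 kg/h

Let S8 be the unknown flow. Total out = 335 + S8.
water balance: 71.355 + 0.703·S8 = 0.270·(335 + S8)
(0.703 − 0.270)·S8 = 0.270×335 − 71.355 = 19.095
S8 = 19.095 / 0.433 = 44.099 kg/h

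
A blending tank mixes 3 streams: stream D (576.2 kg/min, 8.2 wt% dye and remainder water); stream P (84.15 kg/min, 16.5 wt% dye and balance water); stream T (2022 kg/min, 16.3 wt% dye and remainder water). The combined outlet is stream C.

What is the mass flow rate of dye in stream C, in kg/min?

dye out = dye in = 576.2×0.082 + 84.15×0.165 + 2022×0.163 = 390.72 kg/min.

390.7 kg/min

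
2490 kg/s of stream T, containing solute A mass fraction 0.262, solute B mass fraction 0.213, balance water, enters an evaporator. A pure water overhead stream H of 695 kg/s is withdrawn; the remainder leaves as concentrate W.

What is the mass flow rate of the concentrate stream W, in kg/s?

Concentrate = 2490 − 695 = 1795 kg/s.

1795 kg/s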